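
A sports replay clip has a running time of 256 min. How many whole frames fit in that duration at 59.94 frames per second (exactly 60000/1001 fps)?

256 min = 15360 s.
Frames = 15360 × 60000/1001 = 921600000/1001 ≈ 920679.3207.
Complete frames: 920679.

920679 frames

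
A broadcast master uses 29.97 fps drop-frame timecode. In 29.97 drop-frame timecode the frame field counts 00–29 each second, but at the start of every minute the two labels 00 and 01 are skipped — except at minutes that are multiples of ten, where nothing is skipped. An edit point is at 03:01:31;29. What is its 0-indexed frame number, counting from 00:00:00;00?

326433

As if non-drop at 30 labels/s: (3 × 3600 + 1 × 60 + 31) × 30 + 29 = 326759.
Minute boundaries passed: 181; those not divisible by 10: 181 − 18 = 163; dropped labels = 2 × 163 = 326.
Actual frame index = 326759 − 326 = 326433.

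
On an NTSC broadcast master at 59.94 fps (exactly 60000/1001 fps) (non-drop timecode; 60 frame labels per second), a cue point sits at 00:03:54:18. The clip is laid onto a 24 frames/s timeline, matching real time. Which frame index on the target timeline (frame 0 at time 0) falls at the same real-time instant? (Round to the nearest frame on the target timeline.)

frame 5629

Source frame index: (0×3600 + 3×60 + 54) × 60 + 18 = 14058.
Real time: 14058 / (60000/1001) = 2345343/10000 s.
Target frame: (2345343/10000) × (24) = 7036029/1250 ≈ 5628.823 → 5629.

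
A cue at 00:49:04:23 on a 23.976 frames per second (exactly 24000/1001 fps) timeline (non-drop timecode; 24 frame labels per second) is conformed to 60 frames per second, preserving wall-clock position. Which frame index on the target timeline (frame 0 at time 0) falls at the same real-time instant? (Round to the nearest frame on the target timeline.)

Source frame index: (0×3600 + 49×60 + 4) × 24 + 23 = 70679.
Real time: 70679 / (24000/1001) = 70749679/24000 s.
Target frame: (70749679/24000) × (60) = 70749679/400 ≈ 176874.198 → 176874.

frame 176874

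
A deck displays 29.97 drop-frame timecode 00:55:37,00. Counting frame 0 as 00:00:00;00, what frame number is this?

Complete 10-minute blocks: 5, each 17982 frames → 89910.
Remaining 5 whole minutes in the current block: 1800 + 4 × 1798 = 8992 frames.
Within the current minute: 37 × 30 + 0 − 2 = 1108 (labels ;00/;01 skipped at this minute). Total = 89910 + 8992 + 1108 = 100010.

100010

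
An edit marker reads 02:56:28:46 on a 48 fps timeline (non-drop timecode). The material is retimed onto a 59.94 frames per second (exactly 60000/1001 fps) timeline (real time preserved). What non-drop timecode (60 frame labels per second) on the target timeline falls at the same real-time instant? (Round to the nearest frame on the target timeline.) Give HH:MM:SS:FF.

Source frame index: (2×3600 + 56×60 + 28) × 48 + 46 = 508270.
Real time: 508270 / (48) = 254135/24 s.
Target frame: (254135/24) × (60000/1001) = 90762500/143 ≈ 634702.797 → 634703.
At 60 labels/s: frame 634703 → 02:56:18:23.

02:56:18:23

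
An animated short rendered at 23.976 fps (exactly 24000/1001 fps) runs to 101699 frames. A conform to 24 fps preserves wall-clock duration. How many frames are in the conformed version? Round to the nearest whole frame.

Frames at target rate = 101699 × (24) / (24000/1001) = 101800699/1000 ≈ 101800.699.
Nearest whole frame: 101801.

101801 frames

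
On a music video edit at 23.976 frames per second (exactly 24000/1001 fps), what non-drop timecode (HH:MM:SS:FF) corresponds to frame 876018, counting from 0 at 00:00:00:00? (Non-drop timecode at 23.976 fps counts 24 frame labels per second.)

876018 ÷ 24 = 36500 full seconds, remainder 18 frames.
36500 s = 10 h 8 min 20 s.
Timecode: 10:08:20:18.

10:08:20:18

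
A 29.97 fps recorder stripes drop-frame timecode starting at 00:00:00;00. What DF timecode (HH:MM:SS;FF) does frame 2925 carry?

00:01:37;17

Ten DF minutes hold 17982 frames, so frame 2925 lies in block 0 (frames 0–17981) with 2925 frames into that block.
The block's first minute is 1800 frames and the rest 1798 each; 2925 frames reaches minute 1, so 0 × 18 + 1 × 2 = 2 labels have been skipped so far.
Adding those back, label number 2925 + 2 = 2927 at 30 labels/s is 97 s + 17 f = 0 h 1 min 37 s frame 17, i.e. 00:01:37;17.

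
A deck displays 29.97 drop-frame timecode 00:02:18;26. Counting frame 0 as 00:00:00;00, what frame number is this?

4162

Complete 10-minute blocks: 0, each 17982 frames → 0.
Remaining 2 whole minutes in the current block: 1800 + 1 × 1798 = 3598 frames.
Within the current minute: 18 × 30 + 26 − 2 = 564 (labels ;00/;01 skipped at this minute). Total = 0 + 3598 + 564 = 4162.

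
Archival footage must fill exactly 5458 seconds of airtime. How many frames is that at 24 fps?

Frames = 5458 × 24 = 130992.

130992 frames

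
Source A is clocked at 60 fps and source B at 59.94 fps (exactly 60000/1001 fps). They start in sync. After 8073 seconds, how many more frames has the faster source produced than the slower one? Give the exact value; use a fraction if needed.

A emits 60 × 8073 = 484380 frames; B emits 60000/1001 × 8073 = 37260000/77.
Difference = 37260/77 frames (≈ 483.8961); B is behind A.

37260/77 frames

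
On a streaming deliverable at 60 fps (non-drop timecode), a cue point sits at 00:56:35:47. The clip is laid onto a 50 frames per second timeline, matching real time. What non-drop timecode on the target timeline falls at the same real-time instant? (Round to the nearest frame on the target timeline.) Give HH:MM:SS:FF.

00:56:35:39

Source frame index: (0×3600 + 56×60 + 35) × 60 + 47 = 203747.
Real time: 203747 / (60) = 203747/60 s.
Target frame: (203747/60) × (50) = 1018735/6 ≈ 169789.167 → 169789.
At 50 labels/s: frame 169789 → 00:56:35:39.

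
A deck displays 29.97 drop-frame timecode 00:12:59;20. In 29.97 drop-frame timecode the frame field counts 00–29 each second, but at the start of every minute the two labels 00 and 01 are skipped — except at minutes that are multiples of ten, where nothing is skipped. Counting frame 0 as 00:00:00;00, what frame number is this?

As if non-drop at 30 labels/s: (0 × 3600 + 12 × 60 + 59) × 30 + 20 = 23390.
Minute boundaries passed: 12; those not divisible by 10: 12 − 1 = 11; dropped labels = 2 × 11 = 22.
Actual frame index = 23390 − 22 = 23368.

23368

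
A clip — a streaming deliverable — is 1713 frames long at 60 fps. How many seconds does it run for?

Running time = 1713 / (60) = 28.55 s.

28.55 seconds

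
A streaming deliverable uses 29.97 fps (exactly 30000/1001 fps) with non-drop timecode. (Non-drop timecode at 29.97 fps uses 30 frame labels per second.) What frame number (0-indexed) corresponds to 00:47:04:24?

frame 84744

Total seconds to the label: (0 × 3600 + 47 × 60 + 4) = 2824.
Frame index = 2824 × 30 + 24 = 84744.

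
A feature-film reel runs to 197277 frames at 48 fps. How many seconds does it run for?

Running time = 197277 / (48) = 4109.9375 s.

4109.9375 seconds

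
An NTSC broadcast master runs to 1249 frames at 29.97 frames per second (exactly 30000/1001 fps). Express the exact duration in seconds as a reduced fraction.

1250249/30000 seconds

Running time = 1249 ÷ (30000/1001) = 1249 × 1001/30000 = 1250249/30000 s.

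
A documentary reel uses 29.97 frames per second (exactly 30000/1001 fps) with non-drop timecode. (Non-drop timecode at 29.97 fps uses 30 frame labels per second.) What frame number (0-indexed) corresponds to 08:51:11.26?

Total seconds to the label: (8 × 3600 + 51 × 60 + 11) = 31871.
Frame index = 31871 × 30 + 26 = 956156.

frame 956156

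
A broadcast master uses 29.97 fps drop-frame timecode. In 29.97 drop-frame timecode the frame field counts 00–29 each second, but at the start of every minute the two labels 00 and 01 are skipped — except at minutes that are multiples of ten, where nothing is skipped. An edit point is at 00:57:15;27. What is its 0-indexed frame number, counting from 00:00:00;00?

102973

Complete 10-minute blocks: 5, each 17982 frames → 89910.
Remaining 7 whole minutes in the current block: 1800 + 6 × 1798 = 12588 frames.
Within the current minute: 15 × 30 + 27 − 2 = 475 (labels ;00/;01 skipped at this minute). Total = 89910 + 12588 + 475 = 102973.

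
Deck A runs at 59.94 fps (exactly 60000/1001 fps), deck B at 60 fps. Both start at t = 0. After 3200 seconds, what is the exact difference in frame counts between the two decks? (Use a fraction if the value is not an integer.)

A emits 60000/1001 × 3200 = 192000000/1001 frames; B emits 60 × 3200 = 192000.
Difference = 192000/1001 frames (≈ 191.8082); B is ahead of A.

192000/1001 frames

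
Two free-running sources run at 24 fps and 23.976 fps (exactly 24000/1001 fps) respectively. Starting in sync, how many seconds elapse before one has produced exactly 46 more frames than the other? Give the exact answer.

23023/12 seconds

The gap grows by |24000/1001 − 24| = 24/1001 frames per second.
Time for a 46-frame gap: 46 ÷ (24/1001) = 23023/12 s.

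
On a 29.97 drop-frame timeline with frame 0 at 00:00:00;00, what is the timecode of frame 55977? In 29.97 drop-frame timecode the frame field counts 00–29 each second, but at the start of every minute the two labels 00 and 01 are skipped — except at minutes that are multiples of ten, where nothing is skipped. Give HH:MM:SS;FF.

00:31:07;23

Ten DF minutes hold 17982 frames, so frame 55977 lies in block 3 (frames 53946–71927) with 2031 frames into that block.
The block's first minute is 1800 frames and the rest 1798 each; 2031 frames reaches minute 1, so 3 × 18 + 1 × 2 = 56 labels have been skipped so far.
Adding those back, label number 55977 + 56 = 56033 at 30 labels/s is 1867 s + 23 f = 0 h 31 min 7 s frame 23, i.e. 00:31:07;23.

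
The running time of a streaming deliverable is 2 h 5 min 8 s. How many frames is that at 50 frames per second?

2 h 5 min 8 s = 7508 s.
Frames = 7508 × 50 = 375400.

375400 frames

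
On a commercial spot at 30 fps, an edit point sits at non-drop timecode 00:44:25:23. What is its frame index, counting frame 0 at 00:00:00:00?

79973

Total seconds to the label: (0 × 3600 + 44 × 60 + 25) = 2665.
Frame index = 2665 × 30 + 23 = 79973.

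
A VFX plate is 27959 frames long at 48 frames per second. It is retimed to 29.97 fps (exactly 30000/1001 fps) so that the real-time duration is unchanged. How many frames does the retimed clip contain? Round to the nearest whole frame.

Frames at target rate = 27959 × (30000/1001) / (48) = 17474375/1001 ≈ 17456.918.
Nearest whole frame: 17457.

17457 frames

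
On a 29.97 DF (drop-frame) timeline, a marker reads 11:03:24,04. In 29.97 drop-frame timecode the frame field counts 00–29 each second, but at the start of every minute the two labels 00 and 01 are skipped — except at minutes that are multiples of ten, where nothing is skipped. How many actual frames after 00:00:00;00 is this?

1192930

As if non-drop at 30 labels/s: (11 × 3600 + 3 × 60 + 24) × 30 + 4 = 1194124.
Minute boundaries passed: 663; those not divisible by 10: 663 − 66 = 597; dropped labels = 2 × 597 = 1194.
Actual frame index = 1194124 − 1194 = 1192930.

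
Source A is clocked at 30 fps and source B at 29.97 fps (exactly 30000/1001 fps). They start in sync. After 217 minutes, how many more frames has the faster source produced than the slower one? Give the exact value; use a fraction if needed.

217 min = 13020 s.
A emits 30 × 13020 = 390600 frames; B emits 30000/1001 × 13020 = 55800000/143.
Difference = 55800/143 frames (≈ 390.2098); B is behind A.

55800/143 frames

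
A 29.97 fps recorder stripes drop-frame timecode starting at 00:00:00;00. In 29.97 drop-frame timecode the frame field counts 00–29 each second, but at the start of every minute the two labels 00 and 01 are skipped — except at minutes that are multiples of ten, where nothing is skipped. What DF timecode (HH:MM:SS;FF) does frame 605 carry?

00:00:20;05

Ten DF minutes hold 17982 frames, so frame 605 lies in block 0 (frames 0–17981) with 605 frames into that block.
The block's first minute is 1800 frames and the rest 1798 each; 605 frames reaches minute 0, so 0 × 18 + 0 × 2 = 0 labels have been skipped so far.
Adding those back, label number 605 + 0 = 605 at 30 labels/s is 20 s + 5 f = 0 h 0 min 20 s frame 5, i.e. 00:00:20;05.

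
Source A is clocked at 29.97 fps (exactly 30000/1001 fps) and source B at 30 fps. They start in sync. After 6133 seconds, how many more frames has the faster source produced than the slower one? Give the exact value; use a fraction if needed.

183990/1001 frames

A emits 30000/1001 × 6133 = 183990000/1001 frames; B emits 30 × 6133 = 183990.
Difference = 183990/1001 frames (≈ 183.8062); B is ahead of A.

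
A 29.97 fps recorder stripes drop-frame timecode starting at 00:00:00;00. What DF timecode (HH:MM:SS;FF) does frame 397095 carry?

03:40:49;21

Each 10-minute DF block holds 10 × 60 × 30 − 9 × 2 = 17982 frames. 397095 ÷ 17982 → 22 full blocks, remainder 1491.
Within the partial block the first minute is 1800 frames and each further minute 1798, so 0 further minute boundaries passed. Total skipped labels = 18 × 22 + 2 × 0 = 396.
Non-drop label index = 397095 + 396 = 397491; at 30 labels/s that is 03:40:49:21, i.e. DF 03:40:49;21.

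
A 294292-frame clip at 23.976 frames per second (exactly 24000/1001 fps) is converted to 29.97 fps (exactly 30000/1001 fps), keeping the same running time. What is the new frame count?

367865 frames

Target frames = source frames × (target rate / source rate) = 294292 × (30000/1001)/(24000/1001) = 294292 × 5/4 = 367865.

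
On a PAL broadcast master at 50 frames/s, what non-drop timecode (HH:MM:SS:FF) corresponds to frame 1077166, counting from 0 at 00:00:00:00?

05:59:03:16

1077166 ÷ 50 = 21543 full seconds, remainder 16 frames.
21543 s = 5 h 59 min 3 s.
Timecode: 05:59:03:16.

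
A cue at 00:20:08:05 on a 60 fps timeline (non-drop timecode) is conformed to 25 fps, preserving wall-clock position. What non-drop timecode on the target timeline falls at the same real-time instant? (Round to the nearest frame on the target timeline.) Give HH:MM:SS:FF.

00:20:08:02

Source frame index: (0×3600 + 20×60 + 8) × 60 + 5 = 72485.
Real time: 72485 / (60) = 14497/12 s.
Target frame: (14497/12) × (25) = 362425/12 ≈ 30202.083 → 30202.
At 25 labels/s: frame 30202 → 00:20:08:02.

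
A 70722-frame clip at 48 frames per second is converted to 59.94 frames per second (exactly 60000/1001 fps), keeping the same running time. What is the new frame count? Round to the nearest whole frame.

Frames at target rate = 70722 × (60000/1001) / (48) = 88402500/1001 ≈ 88314.186.
Nearest whole frame: 88314.

88314 frames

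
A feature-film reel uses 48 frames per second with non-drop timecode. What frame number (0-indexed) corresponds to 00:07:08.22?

20566

Total seconds to the label: (0 × 3600 + 7 × 60 + 8) = 428.
Frame index = 428 × 48 + 22 = 20566.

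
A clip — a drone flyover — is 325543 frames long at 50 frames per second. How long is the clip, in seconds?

Running time = 325543 / (50) = 6510.86 s.

6510.86 seconds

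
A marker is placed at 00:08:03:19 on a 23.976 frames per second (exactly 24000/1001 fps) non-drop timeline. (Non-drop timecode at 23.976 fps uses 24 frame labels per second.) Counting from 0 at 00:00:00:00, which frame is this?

11611

Total seconds to the label: (0 × 3600 + 8 × 60 + 3) = 483.
Frame index = 483 × 24 + 19 = 11611.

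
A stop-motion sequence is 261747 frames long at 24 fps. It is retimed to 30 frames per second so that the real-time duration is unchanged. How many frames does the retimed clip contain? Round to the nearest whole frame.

327184 frames

Frames at target rate = 261747 × (30) / (24) = 1308735/4 ≈ 327183.750.
Nearest whole frame: 327184.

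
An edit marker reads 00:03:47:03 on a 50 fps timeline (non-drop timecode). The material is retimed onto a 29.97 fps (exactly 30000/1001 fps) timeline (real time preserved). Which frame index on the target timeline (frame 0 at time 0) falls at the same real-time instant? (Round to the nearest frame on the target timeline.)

frame 6805

Source frame index: (0×3600 + 3×60 + 47) × 50 + 3 = 11353.
Real time: 11353 / (50) = 11353/50 s.
Target frame: (11353/50) × (30000/1001) = 6811800/1001 ≈ 6804.995 → 6805.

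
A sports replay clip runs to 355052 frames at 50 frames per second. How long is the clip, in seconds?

Running time = 355052 / (50) = 7101.04 s.

7101.04 seconds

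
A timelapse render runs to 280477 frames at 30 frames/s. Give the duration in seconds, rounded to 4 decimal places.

Running time = 280477 × 1/30 = 280477/30 s ≈ 9349.2333 s.

9349.2333 seconds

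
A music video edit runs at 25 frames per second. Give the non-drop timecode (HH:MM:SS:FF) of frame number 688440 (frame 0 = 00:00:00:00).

688440 ÷ 25 = 27537 full seconds, remainder 15 frames.
27537 s = 7 h 38 min 57 s.
Timecode: 07:38:57:15.

07:38:57:15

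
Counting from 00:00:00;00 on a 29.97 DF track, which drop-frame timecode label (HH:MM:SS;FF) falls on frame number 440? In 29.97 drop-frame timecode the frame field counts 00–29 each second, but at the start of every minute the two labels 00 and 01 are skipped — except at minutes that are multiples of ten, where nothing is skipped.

Each 10-minute DF block holds 10 × 60 × 30 − 9 × 2 = 17982 frames. 440 ÷ 17982 → 0 full blocks, remainder 440.
Within the partial block the first minute is 1800 frames and each further minute 1798, so 0 further minute boundaries passed. Total skipped labels = 18 × 0 + 2 × 0 = 0.
Non-drop label index = 440 + 0 = 440; at 30 labels/s that is 00:00:14:20, i.e. DF 00:00:14;20.

00:00:14;20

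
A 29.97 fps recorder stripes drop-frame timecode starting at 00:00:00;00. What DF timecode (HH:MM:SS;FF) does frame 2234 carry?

00:01:14;16

Each 10-minute DF block holds 10 × 60 × 30 − 9 × 2 = 17982 frames. 2234 ÷ 17982 → 0 full blocks, remainder 2234.
Within the partial block the first minute is 1800 frames and each further minute 1798, so 1 further minute boundary passed. Total skipped labels = 18 × 0 + 2 × 1 = 2.
Non-drop label index = 2234 + 2 = 2236; at 30 labels/s that is 00:01:14:16, i.e. DF 00:01:14;16.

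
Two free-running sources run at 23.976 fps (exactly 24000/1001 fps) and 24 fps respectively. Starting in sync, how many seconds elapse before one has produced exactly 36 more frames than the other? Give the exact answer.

The gap grows by |24 − 24000/1001| = 24/1001 frames per second.
Time for a 36-frame gap: 36 ÷ (24/1001) = 1501.5 s.

1501.5 seconds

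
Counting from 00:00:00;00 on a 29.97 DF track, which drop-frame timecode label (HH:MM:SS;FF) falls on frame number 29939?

00:16:38;29

Each 10-minute DF block holds 10 × 60 × 30 − 9 × 2 = 17982 frames. 29939 ÷ 17982 → 1 full block, remainder 11957.
Within the partial block the first minute is 1800 frames and each further minute 1798, so 6 further minute boundaries passed. Total skipped labels = 18 × 1 + 2 × 6 = 30.
Non-drop label index = 29939 + 30 = 29969; at 30 labels/s that is 00:16:38:29, i.e. DF 00:16:38;29.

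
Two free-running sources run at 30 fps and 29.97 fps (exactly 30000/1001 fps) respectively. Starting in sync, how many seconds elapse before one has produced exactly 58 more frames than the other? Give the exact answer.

The gap grows by |30000/1001 − 30| = 30/1001 frames per second.
Time for a 58-frame gap: 58 ÷ (30/1001) = 29029/15 s.

29029/15 seconds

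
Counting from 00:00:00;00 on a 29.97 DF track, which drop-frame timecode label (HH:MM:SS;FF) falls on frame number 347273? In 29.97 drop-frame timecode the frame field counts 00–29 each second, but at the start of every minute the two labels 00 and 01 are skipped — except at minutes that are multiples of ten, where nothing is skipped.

03:13:07;11

Each 10-minute DF block holds 10 × 60 × 30 − 9 × 2 = 17982 frames. 347273 ÷ 17982 → 19 full blocks, remainder 5615.
Within the partial block the first minute is 1800 frames and each further minute 1798, so 3 further minute boundaries passed. Total skipped labels = 18 × 19 + 2 × 3 = 348.
Non-drop label index = 347273 + 348 = 347621; at 30 labels/s that is 03:13:07:11, i.e. DF 03:13:07;11.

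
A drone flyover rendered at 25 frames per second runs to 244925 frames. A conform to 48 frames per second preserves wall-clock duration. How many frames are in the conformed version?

470256 frames

Frames at target rate = 244925 × (48) / (25) = 470256.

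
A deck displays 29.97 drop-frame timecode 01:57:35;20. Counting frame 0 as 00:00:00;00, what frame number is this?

Complete 10-minute blocks: 11, each 17982 frames → 197802.
Remaining 7 whole minutes in the current block: 1800 + 6 × 1798 = 12588 frames.
Within the current minute: 35 × 30 + 20 − 2 = 1068 (labels ;00/;01 skipped at this minute). Total = 197802 + 12588 + 1068 = 211458.

211458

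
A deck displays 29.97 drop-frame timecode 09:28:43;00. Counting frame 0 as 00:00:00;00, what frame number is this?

1022666

As if non-drop at 30 labels/s: (9 × 3600 + 28 × 60 + 43) × 30 + 0 = 1023690.
Minute boundaries passed: 568; those not divisible by 10: 568 − 56 = 512; dropped labels = 2 × 512 = 1024.
Actual frame index = 1023690 − 1024 = 1022666.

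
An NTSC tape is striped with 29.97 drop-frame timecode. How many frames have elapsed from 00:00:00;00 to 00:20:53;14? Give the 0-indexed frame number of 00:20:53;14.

As if non-drop at 30 labels/s: (0 × 3600 + 20 × 60 + 53) × 30 + 14 = 37604.
Minute boundaries passed: 20; those not divisible by 10: 20 − 2 = 18; dropped labels = 2 × 18 = 36.
Actual frame index = 37604 − 36 = 37568.

37568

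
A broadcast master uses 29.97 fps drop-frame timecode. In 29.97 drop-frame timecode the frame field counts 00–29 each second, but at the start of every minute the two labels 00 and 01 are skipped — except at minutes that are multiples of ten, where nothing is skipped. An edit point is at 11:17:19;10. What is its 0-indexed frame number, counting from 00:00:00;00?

Complete 10-minute blocks: 67, each 17982 frames → 1204794.
Remaining 7 whole minutes in the current block: 1800 + 6 × 1798 = 12588 frames.
Within the current minute: 19 × 30 + 10 − 2 = 578 (labels ;00/;01 skipped at this minute). Total = 1204794 + 12588 + 578 = 1217960.

1217960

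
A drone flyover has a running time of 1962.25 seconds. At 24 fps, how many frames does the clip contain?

Frames = 1962.25 × 24 = 47094.

47094 frames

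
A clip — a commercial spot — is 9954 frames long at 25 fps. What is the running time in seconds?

398.16 seconds

Running time = 9954 / (25) = 398.16 s.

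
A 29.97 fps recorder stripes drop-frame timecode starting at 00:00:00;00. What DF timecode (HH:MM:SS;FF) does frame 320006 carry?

Ten DF minutes hold 17982 frames, so frame 320006 lies in block 17 (frames 305694–323675) with 14312 frames into that block.
The block's first minute is 1800 frames and the rest 1798 each; 14312 frames reaches minute 7, so 17 × 18 + 7 × 2 = 320 labels have been skipped so far.
Adding those back, label number 320006 + 320 = 320326 at 30 labels/s is 10677 s + 16 f = 2 h 57 min 57 s frame 16, i.e. 02:57:57;16.

02:57:57;16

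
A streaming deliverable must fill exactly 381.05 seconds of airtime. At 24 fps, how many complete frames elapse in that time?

Frames = 381.05 × 24 = 45726/5 ≈ 9145.2000.
Complete frames: 9145.

9145 frames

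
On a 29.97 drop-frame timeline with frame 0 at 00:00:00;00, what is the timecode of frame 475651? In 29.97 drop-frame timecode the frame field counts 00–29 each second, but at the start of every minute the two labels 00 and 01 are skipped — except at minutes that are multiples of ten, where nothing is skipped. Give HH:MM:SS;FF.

Each 10-minute DF block holds 10 × 60 × 30 − 9 × 2 = 17982 frames. 475651 ÷ 17982 → 26 full blocks, remainder 8119.
Within the partial block the first minute is 1800 frames and each further minute 1798, so 4 further minute boundaries passed. Total skipped labels = 18 × 26 + 2 × 4 = 476.
Non-drop label index = 475651 + 476 = 476127; at 30 labels/s that is 04:24:30:27, i.e. DF 04:24:30;27.

04:24:30;27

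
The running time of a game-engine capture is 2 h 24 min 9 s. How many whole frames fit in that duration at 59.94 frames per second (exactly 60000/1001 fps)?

518421 frames

2 h 24 min 9 s = 8649 s.
Frames = 8649 × 60000/1001 = 518940000/1001 ≈ 518421.5784.
Complete frames: 518421.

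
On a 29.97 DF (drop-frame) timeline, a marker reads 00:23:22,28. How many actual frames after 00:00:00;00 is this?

Complete 10-minute blocks: 2, each 17982 frames → 35964.
Remaining 3 whole minutes in the current block: 1800 + 2 × 1798 = 5396 frames.
Within the current minute: 22 × 30 + 28 − 2 = 686 (labels ;00/;01 skipped at this minute). Total = 35964 + 5396 + 686 = 42046.

42046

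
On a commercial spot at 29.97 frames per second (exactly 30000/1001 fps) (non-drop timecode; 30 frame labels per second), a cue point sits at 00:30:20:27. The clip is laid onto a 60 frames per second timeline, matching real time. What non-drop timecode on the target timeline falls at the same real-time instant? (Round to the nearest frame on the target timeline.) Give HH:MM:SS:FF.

Source frame index: (0×3600 + 30×60 + 20) × 30 + 27 = 54627.
Real time: 54627 / (30000/1001) = 18227209/10000 s.
Target frame: (18227209/10000) × (60) = 54681627/500 ≈ 109363.254 → 109363.
At 60 labels/s: frame 109363 → 00:30:22:43.

00:30:22:43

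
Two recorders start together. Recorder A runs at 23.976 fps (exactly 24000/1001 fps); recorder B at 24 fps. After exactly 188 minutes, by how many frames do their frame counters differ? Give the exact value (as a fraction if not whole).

188 min = 11280 s.
A emits 24000/1001 × 11280 = 270720000/1001 frames; B emits 24 × 11280 = 270720.
Difference = 270720/1001 frames (≈ 270.4496); B is ahead of A.

270720/1001 frames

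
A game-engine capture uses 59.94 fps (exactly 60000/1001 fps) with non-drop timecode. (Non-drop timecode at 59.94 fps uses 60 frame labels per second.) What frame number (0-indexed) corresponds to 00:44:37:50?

Total seconds to the label: (0 × 3600 + 44 × 60 + 37) = 2677.
Frame index = 2677 × 60 + 50 = 160670.

160670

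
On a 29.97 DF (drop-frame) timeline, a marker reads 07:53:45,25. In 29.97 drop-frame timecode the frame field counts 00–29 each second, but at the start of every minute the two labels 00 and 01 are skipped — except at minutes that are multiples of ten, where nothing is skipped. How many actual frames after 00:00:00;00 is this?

851923

As if non-drop at 30 labels/s: (7 × 3600 + 53 × 60 + 45) × 30 + 25 = 852775.
Minute boundaries passed: 473; those not divisible by 10: 473 − 47 = 426; dropped labels = 2 × 426 = 852.
Actual frame index = 852775 − 852 = 851923.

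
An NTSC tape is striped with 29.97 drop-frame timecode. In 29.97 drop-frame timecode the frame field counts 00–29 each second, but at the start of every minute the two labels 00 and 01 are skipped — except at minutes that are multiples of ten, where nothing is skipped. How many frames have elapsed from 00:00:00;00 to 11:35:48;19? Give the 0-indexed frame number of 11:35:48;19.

As if non-drop at 30 labels/s: (11 × 3600 + 35 × 60 + 48) × 30 + 19 = 1252459.
Minute boundaries passed: 695; those not divisible by 10: 695 − 69 = 626; dropped labels = 2 × 626 = 1252.
Actual frame index = 1252459 − 1252 = 1251207.

1251207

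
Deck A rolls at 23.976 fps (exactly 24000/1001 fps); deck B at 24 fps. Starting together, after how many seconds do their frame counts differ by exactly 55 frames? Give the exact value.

55055/24 seconds

The gap grows by |24 − 24000/1001| = 24/1001 frames per second.
Time for a 55-frame gap: 55 ÷ (24/1001) = 55055/24 s.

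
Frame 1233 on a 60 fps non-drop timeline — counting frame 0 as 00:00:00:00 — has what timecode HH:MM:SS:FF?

00:00:20:33

1233 ÷ 60 = 20 full seconds, remainder 33 frames.
20 s = 0 h 0 min 20 s.
Timecode: 00:00:20:33.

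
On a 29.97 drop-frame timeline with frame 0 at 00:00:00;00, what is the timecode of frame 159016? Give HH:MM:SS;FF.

01:28:25;26

Each 10-minute DF block holds 10 × 60 × 30 − 9 × 2 = 17982 frames. 159016 ÷ 17982 → 8 full blocks, remainder 15160.
Within the partial block the first minute is 1800 frames and each further minute 1798, so 8 further minute boundaries passed. Total skipped labels = 18 × 8 + 2 × 8 = 160.
Non-drop label index = 159016 + 160 = 159176; at 30 labels/s that is 01:28:25:26, i.e. DF 01:28:25;26.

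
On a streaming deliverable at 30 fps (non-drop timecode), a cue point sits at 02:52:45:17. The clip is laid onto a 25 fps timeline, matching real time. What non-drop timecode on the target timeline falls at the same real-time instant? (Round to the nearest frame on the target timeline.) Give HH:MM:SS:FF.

Source frame index: (2×3600 + 52×60 + 45) × 30 + 17 = 310967.
Real time: 310967 / (30) = 310967/30 s.
Target frame: (310967/30) × (25) = 1554835/6 ≈ 259139.167 → 259139.
At 25 labels/s: frame 259139 → 02:52:45:14.

02:52:45:14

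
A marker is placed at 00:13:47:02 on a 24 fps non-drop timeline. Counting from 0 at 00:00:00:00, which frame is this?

frame 19850

Total seconds to the label: (0 × 3600 + 13 × 60 + 47) = 827.
Frame index = 827 × 24 + 2 = 19850.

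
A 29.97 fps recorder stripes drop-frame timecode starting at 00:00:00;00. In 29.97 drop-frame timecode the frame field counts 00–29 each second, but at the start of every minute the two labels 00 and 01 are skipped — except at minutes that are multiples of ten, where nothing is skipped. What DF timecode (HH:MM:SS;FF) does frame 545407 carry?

05:03:18;13

Each 10-minute DF block holds 10 × 60 × 30 − 9 × 2 = 17982 frames. 545407 ÷ 17982 → 30 full blocks, remainder 5947.
Within the partial block the first minute is 1800 frames and each further minute 1798, so 3 further minute boundaries passed. Total skipped labels = 18 × 30 + 2 × 3 = 546.
Non-drop label index = 545407 + 546 = 545953; at 30 labels/s that is 05:03:18:13, i.e. DF 05:03:18;13.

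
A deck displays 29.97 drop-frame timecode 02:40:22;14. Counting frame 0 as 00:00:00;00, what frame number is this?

As if non-drop at 30 labels/s: (2 × 3600 + 40 × 60 + 22) × 30 + 14 = 288674.
Minute boundaries passed: 160; those not divisible by 10: 160 − 16 = 144; dropped labels = 2 × 144 = 288.
Actual frame index = 288674 − 288 = 288386.

288386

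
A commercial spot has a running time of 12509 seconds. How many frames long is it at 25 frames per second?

312725 frames

Frames = 12509 × 25 = 312725.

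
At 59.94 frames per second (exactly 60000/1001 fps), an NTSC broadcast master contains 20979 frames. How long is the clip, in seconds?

349.99965 seconds

Running time = 20979 / (60000/1001) = 349.99965 s.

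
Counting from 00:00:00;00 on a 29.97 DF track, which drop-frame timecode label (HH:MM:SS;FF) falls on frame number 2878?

Ten DF minutes hold 17982 frames, so frame 2878 lies in block 0 (frames 0–17981) with 2878 frames into that block.
The block's first minute is 1800 frames and the rest 1798 each; 2878 frames reaches minute 1, so 0 × 18 + 1 × 2 = 2 labels have been skipped so far.
Adding those back, label number 2878 + 2 = 2880 at 30 labels/s is 96 s + 0 f = 0 h 1 min 36 s frame 0, i.e. 00:01:36;00.

00:01:36;00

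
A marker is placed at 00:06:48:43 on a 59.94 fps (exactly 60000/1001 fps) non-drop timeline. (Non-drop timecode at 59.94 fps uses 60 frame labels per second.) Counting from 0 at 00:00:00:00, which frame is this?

Total seconds to the label: (0 × 3600 + 6 × 60 + 48) = 408.
Frame index = 408 × 60 + 43 = 24523.

frame 24523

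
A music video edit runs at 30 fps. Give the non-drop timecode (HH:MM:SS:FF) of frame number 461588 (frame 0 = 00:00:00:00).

461588 ÷ 30 = 15386 full seconds, remainder 8 frames.
15386 s = 4 h 16 min 26 s.
Timecode: 04:16:26:08.

04:16:26:08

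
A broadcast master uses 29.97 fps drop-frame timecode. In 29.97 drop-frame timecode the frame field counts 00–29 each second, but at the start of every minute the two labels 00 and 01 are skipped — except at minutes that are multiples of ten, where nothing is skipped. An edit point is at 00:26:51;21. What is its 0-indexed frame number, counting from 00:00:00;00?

Complete 10-minute blocks: 2, each 17982 frames → 35964.
Remaining 6 whole minutes in the current block: 1800 + 5 × 1798 = 10790 frames.
Within the current minute: 51 × 30 + 21 − 2 = 1549 (labels ;00/;01 skipped at this minute). Total = 35964 + 10790 + 1549 = 48303.

48303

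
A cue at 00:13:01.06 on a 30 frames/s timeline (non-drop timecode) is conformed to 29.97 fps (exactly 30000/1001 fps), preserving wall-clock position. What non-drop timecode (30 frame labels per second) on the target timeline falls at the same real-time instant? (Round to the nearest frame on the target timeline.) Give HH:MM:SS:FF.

00:13:00:13

Source frame index: (0×3600 + 13×60 + 1) × 30 + 6 = 23436.
Real time: 23436 / (30) = 3906/5 s.
Target frame: (3906/5) × (30000/1001) = 3348000/143 ≈ 23412.587 → 23413.
At 30 labels/s: frame 23413 → 00:13:00:13.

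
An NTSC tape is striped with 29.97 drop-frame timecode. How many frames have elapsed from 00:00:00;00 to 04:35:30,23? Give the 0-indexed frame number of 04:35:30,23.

495427

As if non-drop at 30 labels/s: (4 × 3600 + 35 × 60 + 30) × 30 + 23 = 495923.
Minute boundaries passed: 275; those not divisible by 10: 275 − 27 = 248; dropped labels = 2 × 248 = 496.
Actual frame index = 495923 − 496 = 495427.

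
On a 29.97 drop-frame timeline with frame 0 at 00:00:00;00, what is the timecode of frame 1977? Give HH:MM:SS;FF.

00:01:05;29

Each 10-minute DF block holds 10 × 60 × 30 − 9 × 2 = 17982 frames. 1977 ÷ 17982 → 0 full blocks, remainder 1977.
Within the partial block the first minute is 1800 frames and each further minute 1798, so 1 further minute boundary passed. Total skipped labels = 18 × 0 + 2 × 1 = 2.
Non-drop label index = 1977 + 2 = 1979; at 30 labels/s that is 00:01:05:29, i.e. DF 00:01:05;29.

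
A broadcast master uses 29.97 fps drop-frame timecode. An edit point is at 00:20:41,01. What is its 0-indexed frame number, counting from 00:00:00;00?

As if non-drop at 30 labels/s: (0 × 3600 + 20 × 60 + 41) × 30 + 1 = 37231.
Minute boundaries passed: 20; those not divisible by 10: 20 − 2 = 18; dropped labels = 2 × 18 = 36.
Actual frame index = 37231 − 36 = 37195.

37195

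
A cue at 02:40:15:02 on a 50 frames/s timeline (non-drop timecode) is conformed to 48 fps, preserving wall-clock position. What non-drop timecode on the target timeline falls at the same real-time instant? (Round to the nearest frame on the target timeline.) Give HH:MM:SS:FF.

02:40:15:02

Source frame index: (2×3600 + 40×60 + 15) × 50 + 2 = 480752.
Real time: 480752 / (50) = 240376/25 s.
Target frame: (240376/25) × (48) = 11538048/25 ≈ 461521.920 → 461522.
At 48 labels/s: frame 461522 → 02:40:15:02.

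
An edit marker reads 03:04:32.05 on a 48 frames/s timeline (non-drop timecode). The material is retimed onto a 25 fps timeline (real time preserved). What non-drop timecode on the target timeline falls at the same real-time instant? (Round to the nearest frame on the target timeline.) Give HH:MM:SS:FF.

Source frame index: (3×3600 + 4×60 + 32) × 48 + 5 = 531461.
Real time: 531461 / (48) = 531461/48 s.
Target frame: (531461/48) × (25) = 13286525/48 ≈ 276802.604 → 276803.
At 25 labels/s: frame 276803 → 03:04:32:03.

03:04:32:03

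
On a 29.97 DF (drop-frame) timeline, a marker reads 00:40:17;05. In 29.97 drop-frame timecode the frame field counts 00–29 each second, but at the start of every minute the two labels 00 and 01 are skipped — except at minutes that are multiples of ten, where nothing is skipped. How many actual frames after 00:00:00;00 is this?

72443

Complete 10-minute blocks: 4, each 17982 frames → 71928.
Remaining 0 whole minutes in the current block: 0 frames.
Within the current minute: 17 × 30 + 5 = 515. Total = 71928 + 0 + 515 = 72443.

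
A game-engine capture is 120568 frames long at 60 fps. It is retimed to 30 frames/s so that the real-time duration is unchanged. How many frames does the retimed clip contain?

Frames at target rate = 120568 × (30) / (60) = 60284.

60284 frames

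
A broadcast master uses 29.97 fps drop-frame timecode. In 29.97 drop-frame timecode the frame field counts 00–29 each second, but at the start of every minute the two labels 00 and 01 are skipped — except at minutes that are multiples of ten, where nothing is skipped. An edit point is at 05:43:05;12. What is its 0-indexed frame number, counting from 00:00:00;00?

616944

As if non-drop at 30 labels/s: (5 × 3600 + 43 × 60 + 5) × 30 + 12 = 617562.
Minute boundaries passed: 343; those not divisible by 10: 343 − 34 = 309; dropped labels = 2 × 309 = 618.
Actual frame index = 617562 − 618 = 616944.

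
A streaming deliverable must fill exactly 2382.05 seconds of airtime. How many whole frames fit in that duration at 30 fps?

71461 frames

Frames = 2382.05 × 30 = 142923/2 ≈ 71461.5000.
Complete frames: 71461.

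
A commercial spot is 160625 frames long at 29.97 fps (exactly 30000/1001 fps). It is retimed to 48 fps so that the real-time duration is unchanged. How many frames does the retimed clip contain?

257257 frames

Target frames = source frames × (target rate / source rate) = 160625 × (48)/(30000/1001) = 160625 × 1001/625 = 257257.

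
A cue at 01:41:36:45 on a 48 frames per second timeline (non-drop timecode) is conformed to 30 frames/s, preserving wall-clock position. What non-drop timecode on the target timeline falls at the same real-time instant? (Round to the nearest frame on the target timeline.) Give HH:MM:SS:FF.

Source frame index: (1×3600 + 41×60 + 36) × 48 + 45 = 292653.
Real time: 292653 / (48) = 97551/16 s.
Target frame: (97551/16) × (30) = 1463265/8 ≈ 182908.125 → 182908.
At 30 labels/s: frame 182908 → 01:41:36:28.

01:41:36:28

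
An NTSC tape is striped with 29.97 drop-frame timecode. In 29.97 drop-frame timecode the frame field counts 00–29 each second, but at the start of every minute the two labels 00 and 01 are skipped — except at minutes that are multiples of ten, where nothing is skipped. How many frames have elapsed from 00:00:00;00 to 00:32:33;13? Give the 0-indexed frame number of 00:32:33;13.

58545

As if non-drop at 30 labels/s: (0 × 3600 + 32 × 60 + 33) × 30 + 13 = 58603.
Minute boundaries passed: 32; those not divisible by 10: 32 − 3 = 29; dropped labels = 2 × 29 = 58.
Actual frame index = 58603 − 58 = 58545.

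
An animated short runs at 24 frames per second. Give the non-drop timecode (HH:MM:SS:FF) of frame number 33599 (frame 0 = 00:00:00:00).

00:23:19:23

33599 ÷ 24 = 1399 full seconds, remainder 23 frames.
1399 s = 0 h 23 min 19 s.
Timecode: 00:23:19:23.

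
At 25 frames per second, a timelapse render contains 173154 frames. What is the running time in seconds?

6926.16 seconds

Running time = 173154 / (25) = 6926.16 s.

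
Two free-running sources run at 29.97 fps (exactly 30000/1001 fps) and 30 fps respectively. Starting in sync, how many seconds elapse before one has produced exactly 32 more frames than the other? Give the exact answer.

16016/15 seconds

The gap grows by |30 − 30000/1001| = 30/1001 frames per second.
Time for a 32-frame gap: 32 ÷ (30/1001) = 16016/15 s.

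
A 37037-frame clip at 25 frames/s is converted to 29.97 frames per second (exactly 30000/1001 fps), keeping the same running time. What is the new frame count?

44400 frames

Target frames = source frames × (target rate / source rate) = 37037 × (30000/1001)/(25) = 37037 × 1200/1001 = 44400.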